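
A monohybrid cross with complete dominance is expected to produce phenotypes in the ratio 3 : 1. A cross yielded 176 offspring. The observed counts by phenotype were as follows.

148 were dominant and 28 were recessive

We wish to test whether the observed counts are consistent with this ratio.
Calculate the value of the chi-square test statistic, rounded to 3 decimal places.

Ratio total = 4. Expected counts: 176×3/4 = 132, 176×1/4 = 44.
dominant: (148 − 132)²/132 = 256/132 = 1.9394
recessive: (28 − 44)²/44 = 256/44 = 5.8182
Sum = 7.758

7.758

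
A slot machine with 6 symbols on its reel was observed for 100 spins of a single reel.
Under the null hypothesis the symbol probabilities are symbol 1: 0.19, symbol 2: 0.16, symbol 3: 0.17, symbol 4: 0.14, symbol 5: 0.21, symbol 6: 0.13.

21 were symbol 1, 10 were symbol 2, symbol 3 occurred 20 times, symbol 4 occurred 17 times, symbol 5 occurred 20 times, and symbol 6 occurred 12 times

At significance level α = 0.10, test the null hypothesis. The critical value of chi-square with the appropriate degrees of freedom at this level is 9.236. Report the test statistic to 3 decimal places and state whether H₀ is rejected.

Expected counts E_i = n·p_i: 100×0.19 = 19, 100×0.16 = 16, 100×0.17 = 17, 100×0.14 = 14, 100×0.21 = 21, 100×0.13 = 13.
symbol 1: (21 − 19)²/19 = 4/19 = 0.2105
symbol 2: (10 − 16)²/16 = 36/16 = 2.2500
symbol 3: (20 − 17)²/17 = 9/17 = 0.5294
symbol 4: (17 − 14)²/14 = 9/14 = 0.6429
symbol 5: (20 − 21)²/21 = 1/21 = 0.0476
symbol 6: (12 − 13)²/13 = 1/13 = 0.0769
Sum = 3.757
df = 5. Since 3.757 < 9.236, we do not reject H₀.

3.757; do not reject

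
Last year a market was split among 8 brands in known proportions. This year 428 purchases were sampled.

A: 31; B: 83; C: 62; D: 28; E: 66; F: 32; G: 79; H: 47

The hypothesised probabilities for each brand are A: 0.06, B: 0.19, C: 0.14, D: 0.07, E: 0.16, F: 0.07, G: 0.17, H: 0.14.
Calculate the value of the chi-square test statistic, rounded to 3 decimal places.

Expected counts E_i = n·p_i: 428×0.06 = 25.68, 428×0.19 = 81.32, 428×0.14 = 59.92, 428×0.07 = 29.96, 428×0.16 = 68.48, 428×0.07 = 29.96, 428×0.17 = 72.76, 428×0.14 = 59.92.
χ² = (31−25.68)²/25.68 + (83−81.32)²/81.32 + (62−59.92)²/59.92 + (28−29.96)²/29.96 + (66−68.48)²/68.48 + (32−29.96)²/29.96 + (79−72.76)²/72.76 + (47−59.92)²/59.92
   = 1.1021 + 0.0347 + 0.0722 + 0.1282 + 0.0898 + 0.1389 + 0.5352 + 2.7858
Sum = 4.887

4.887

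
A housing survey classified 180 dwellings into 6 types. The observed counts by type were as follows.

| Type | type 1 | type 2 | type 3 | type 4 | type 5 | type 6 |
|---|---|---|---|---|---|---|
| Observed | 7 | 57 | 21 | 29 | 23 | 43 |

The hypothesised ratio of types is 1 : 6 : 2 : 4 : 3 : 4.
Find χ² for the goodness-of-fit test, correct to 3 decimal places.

4.426

Ratio total = 20. Expected counts: 180×1/20 = 9, 180×6/20 = 54, 180×2/20 = 18, 180×4/20 = 36, 180×3/20 = 27, 180×4/20 = 36.
type 1: (7 − 9)²/9 = 4/9 = 0.4444
type 2: (57 − 54)²/54 = 9/54 = 0.1667
type 3: (21 − 18)²/18 = 9/18 = 0.5000
type 4: (29 − 36)²/36 = 49/36 = 1.3611
type 5: (23 − 27)²/27 = 16/27 = 0.5926
type 6: (43 − 36)²/36 = 49/36 = 1.3611
Sum = 4.426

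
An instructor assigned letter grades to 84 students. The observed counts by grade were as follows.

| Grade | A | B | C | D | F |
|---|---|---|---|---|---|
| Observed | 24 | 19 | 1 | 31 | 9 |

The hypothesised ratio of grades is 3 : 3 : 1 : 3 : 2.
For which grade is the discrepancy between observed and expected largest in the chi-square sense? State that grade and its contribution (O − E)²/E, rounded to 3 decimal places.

Ratio total = 12. Expected counts: 84×3/12 = 21, 84×3/12 = 21, 84×1/12 = 7, 84×3/12 = 21, 84×2/12 = 14.
χ² = (24−21)²/21 + (19−21)²/21 + (1−7)²/7 + (31−21)²/21 + (9−14)²/14
   = 0.4286 + 0.1905 + 5.1429 + 4.7619 + 1.7857
The largest term is for C: 5.143.

C, 5.143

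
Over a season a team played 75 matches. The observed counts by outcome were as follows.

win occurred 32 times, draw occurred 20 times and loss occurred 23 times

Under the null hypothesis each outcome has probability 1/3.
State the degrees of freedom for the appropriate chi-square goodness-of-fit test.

2

There are k = 3 categories and no parameters were estimated from the data, so df = 3 − 1 = 2.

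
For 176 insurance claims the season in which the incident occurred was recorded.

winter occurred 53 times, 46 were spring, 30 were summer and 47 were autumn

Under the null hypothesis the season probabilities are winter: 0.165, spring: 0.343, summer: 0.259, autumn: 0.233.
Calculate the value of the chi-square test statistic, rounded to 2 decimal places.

Expected counts E_i = n·p_i: 176×0.165 = 29.04, 176×0.343 = 60.368, 176×0.259 = 45.584, 176×0.233 = 41.008.
cat         O        E   (O−E)²/E
winter     53    29.04     19.769
spring     46   60.368      3.420
summer     30   45.584      5.328
autumn     47   41.008      0.876
Sum = 29.39

29.39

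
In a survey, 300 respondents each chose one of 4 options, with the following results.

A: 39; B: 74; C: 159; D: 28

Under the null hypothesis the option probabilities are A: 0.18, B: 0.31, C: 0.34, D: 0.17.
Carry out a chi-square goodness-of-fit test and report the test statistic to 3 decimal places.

50.274

Expected counts E_i = n·p_i: 300×0.18 = 54, 300×0.31 = 93, 300×0.34 = 102, 300×0.17 = 51.
χ² = (39−54)²/54 + (74−93)²/93 + (159−102)²/102 + (28−51)²/51
   = 4.1667 + 3.8817 + 31.8529 + 10.3725
Sum = 50.274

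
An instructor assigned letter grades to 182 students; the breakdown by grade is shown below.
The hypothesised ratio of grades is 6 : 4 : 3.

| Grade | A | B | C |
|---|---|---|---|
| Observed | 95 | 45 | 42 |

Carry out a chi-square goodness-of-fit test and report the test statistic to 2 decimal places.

3.60

Ratio total = 13. Expected counts: 182×6/13 = 84, 182×4/13 = 56, 182×3/13 = 42.
cat         O        E   (O−E)²/E
A          95       84      1.440
B          45       56      2.161
C          42       42      0.000
Sum = 3.60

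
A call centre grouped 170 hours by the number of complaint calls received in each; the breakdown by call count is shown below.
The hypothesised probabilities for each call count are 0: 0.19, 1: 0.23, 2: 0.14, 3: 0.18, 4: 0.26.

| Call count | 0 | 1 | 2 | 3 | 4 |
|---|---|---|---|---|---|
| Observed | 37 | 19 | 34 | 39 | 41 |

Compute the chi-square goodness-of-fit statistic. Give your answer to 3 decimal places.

Expected counts E_i = n·p_i: 170×0.19 = 32.3, 170×0.23 = 39.1, 170×0.14 = 23.8, 170×0.18 = 30.6, 170×0.26 = 44.2.
χ² = (37−32.3)²/32.3 + (19−39.1)²/39.1 + (34−23.8)²/23.8 + (39−30.6)²/30.6 + (41−44.2)²/44.2
   = 0.6839 + 10.3327 + 4.3714 + 2.3059 + 0.2317
Sum = 17.926

17.926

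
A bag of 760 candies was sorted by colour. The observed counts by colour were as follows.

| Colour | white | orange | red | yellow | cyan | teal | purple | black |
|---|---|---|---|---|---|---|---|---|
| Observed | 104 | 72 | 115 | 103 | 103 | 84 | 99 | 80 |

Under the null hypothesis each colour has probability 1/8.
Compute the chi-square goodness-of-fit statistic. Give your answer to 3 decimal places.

Under H₀ each category has probability 1/8, so each expected count is 760/8 = 95.
χ² = (104−95)²/95 + (72−95)²/95 + (115−95)²/95 + (103−95)²/95 + (103−95)²/95 + (84−95)²/95 + (99−95)²/95 + (80−95)²/95
   = 0.8526 + 5.5684 + 4.2105 + 0.6737 + 0.6737 + 1.2737 + 0.1684 + 2.3684
Sum = 15.789

15.789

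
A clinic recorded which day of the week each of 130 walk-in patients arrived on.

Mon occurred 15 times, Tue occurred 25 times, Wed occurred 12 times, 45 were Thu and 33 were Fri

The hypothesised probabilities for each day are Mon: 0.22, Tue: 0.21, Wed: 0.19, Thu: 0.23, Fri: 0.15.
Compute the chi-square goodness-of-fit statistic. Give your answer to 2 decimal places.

Expected counts E_i = n·p_i: 130×0.22 = 28.6, 130×0.21 = 27.3, 130×0.19 = 24.7, 130×0.23 = 29.9, 130×0.15 = 19.5.
cat         O        E   (O−E)²/E
Mon        15     28.6      6.467
Tue        25     27.3      0.194
Wed        12     24.7      6.530
Thu        45     29.9      7.626
Fri        33     19.5      9.346
Sum = 30.16

30.16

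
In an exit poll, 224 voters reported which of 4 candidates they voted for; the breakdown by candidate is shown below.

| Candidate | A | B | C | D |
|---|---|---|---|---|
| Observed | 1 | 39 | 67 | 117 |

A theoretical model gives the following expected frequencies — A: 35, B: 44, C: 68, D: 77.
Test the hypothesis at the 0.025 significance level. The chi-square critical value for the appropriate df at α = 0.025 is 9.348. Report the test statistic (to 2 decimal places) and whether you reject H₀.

cat         O        E   (O−E)²/E
A           1       35     33.029
B          39       44      0.568
C          67       68      0.015
D         117       77     20.779
Sum = 54.39
df = 3. Since 54.39 > 9.348, we reject H₀.

54.39; reject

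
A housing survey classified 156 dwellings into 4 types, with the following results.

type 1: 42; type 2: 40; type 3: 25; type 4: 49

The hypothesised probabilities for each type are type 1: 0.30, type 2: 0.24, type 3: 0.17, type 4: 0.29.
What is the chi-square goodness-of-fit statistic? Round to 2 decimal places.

1.07

Expected counts E_i = n·p_i: 156×0.30 = 46.8, 156×0.24 = 37.44, 156×0.17 = 26.52, 156×0.29 = 45.24.
type 1: (42 − 46.8)²/46.8 = 23.04/46.8 = 0.492
type 2: (40 − 37.44)²/37.44 = 6.5536/37.44 = 0.175
type 3: (25 − 26.52)²/26.52 = 2.3104/26.52 = 0.087
type 4: (49 − 45.24)²/45.24 = 14.1376/45.24 = 0.313
Sum = 1.07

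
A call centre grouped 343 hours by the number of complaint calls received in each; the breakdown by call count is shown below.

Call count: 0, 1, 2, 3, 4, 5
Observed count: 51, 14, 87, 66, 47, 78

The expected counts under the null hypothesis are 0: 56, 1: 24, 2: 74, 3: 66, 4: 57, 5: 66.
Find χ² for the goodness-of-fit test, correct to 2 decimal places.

χ² = (51−56)²/56 + (14−24)²/24 + (87−74)²/74 + (66−66)²/66 + (47−57)²/57 + (78−66)²/66
   = 0.446 + 4.167 + 2.284 + 0.000 + 1.754 + 2.182
Sum = 10.83

10.83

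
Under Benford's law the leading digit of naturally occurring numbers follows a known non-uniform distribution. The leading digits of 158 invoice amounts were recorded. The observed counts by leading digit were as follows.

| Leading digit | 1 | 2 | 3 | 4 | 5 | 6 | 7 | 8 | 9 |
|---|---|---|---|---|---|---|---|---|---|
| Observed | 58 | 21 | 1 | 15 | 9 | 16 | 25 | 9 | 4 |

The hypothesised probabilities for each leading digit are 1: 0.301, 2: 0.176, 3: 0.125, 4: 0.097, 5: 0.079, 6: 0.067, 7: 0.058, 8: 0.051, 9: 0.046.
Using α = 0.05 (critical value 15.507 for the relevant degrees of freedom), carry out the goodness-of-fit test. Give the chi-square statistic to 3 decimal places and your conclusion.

54.452; reject

Expected counts E_i = n·p_i: 158×0.301 = 47.558, 158×0.176 = 27.808, 158×0.125 = 19.75, 158×0.097 = 15.326, 158×0.079 = 12.482, 158×0.067 = 10.586, 158×0.058 = 9.164, 158×0.051 = 8.058, 158×0.046 = 7.268.
1: (58 − 47.558)²/47.558 = 109.035364/47.558 = 2.2927
2: (21 − 27.808)²/27.808 = 46.348864/27.808 = 1.6667
3: (1 − 19.75)²/19.75 = 351.5625/19.75 = 17.8006
4: (15 − 15.326)²/15.326 = 0.106276/15.326 = 0.0069
5: (9 − 12.482)²/12.482 = 12.124324/12.482 = 0.9713
6: (16 − 10.586)²/10.586 = 29.311396/10.586 = 2.7689
7: (25 − 9.164)²/9.164 = 250.778896/9.164 = 27.3657
8: (9 − 8.058)²/8.058 = 0.887364/8.058 = 0.1101
9: (4 − 7.268)²/7.268 = 10.679824/7.268 = 1.4694
Sum = 54.452
df = 8. Since 54.452 > 15.507, we reject H₀.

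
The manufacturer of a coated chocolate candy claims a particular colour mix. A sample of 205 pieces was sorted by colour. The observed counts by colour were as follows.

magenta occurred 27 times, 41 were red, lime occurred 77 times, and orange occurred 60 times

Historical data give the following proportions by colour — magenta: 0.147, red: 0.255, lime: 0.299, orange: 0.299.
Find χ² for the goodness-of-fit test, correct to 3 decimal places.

Expected counts E_i = n·p_i: 205×0.147 = 30.135, 205×0.255 = 52.275, 205×0.299 = 61.295, 205×0.299 = 61.295.
χ² = (27−30.135)²/30.135 + (41−52.275)²/52.275 + (77−61.295)²/61.295 + (60−61.295)²/61.295
   = 0.3261 + 2.4319 + 4.0239 + 0.0274
Sum = 6.809

6.809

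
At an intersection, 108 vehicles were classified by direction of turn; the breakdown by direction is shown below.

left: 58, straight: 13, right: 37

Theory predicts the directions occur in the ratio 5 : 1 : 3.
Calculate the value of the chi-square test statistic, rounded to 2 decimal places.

0.18

Ratio total = 9. Expected counts: 108×5/9 = 60, 108×1/9 = 12, 108×3/9 = 36.
χ² = (58−60)²/60 + (13−12)²/12 + (37−36)²/36
   = 0.067 + 0.083 + 0.028
Sum = 0.18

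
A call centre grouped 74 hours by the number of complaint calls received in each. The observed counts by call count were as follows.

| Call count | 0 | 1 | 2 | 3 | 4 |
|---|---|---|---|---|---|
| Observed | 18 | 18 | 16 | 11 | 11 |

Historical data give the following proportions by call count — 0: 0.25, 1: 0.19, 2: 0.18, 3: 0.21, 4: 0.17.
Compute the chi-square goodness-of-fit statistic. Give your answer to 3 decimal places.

Expected counts E_i = n·p_i: 74×0.25 = 18.5, 74×0.19 = 14.06, 74×0.18 = 13.32, 74×0.21 = 15.54, 74×0.17 = 12.58.
χ² = (18−18.5)²/18.5 + (18−14.06)²/14.06 + (16−13.32)²/13.32 + (11−15.54)²/15.54 + (11−12.58)²/12.58
   = 0.0135 + 1.1041 + 0.5392 + 1.3264 + 0.1984
Sum = 3.182

3.182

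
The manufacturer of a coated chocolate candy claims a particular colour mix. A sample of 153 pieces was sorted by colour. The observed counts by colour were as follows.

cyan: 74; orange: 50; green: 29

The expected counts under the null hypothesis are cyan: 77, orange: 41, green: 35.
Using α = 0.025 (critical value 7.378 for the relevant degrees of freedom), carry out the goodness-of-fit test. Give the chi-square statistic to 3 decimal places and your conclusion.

cat         O        E   (O−E)²/E
cyan       74       77     0.1169
orange     50       41     1.9756
green      29       35     1.0286
Sum = 3.121
df = 2. Since 3.121 < 7.378, we do not reject H₀.

3.121; do not reject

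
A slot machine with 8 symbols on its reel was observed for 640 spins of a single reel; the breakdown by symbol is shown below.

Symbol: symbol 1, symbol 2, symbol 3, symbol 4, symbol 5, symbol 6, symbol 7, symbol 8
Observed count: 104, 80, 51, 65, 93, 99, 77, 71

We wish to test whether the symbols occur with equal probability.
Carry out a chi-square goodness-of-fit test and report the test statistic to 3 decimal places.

28.275

Under H₀ each category has probability 1/8, so each expected count is 640/8 = 80.
χ² = (104−80)²/80 + (80−80)²/80 + (51−80)²/80 + (65−80)²/80 + (93−80)²/80 + (99−80)²/80 + (77−80)²/80 + (71−80)²/80
   = 7.2000 + 0.0000 + 10.5125 + 2.8125 + 2.1125 + 4.5125 + 0.1125 + 1.0125
Sum = 28.275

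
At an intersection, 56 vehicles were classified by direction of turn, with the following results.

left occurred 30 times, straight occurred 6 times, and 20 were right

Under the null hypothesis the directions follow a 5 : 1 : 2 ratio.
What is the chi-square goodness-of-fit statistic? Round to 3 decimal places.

3.429

Ratio total = 8. Expected counts: 56×5/8 = 35, 56×1/8 = 7, 56×2/8 = 14.
cat           O        E   (O−E)²/E
left         30       35     0.7143
straight      6        7     0.1429
right        20       14     2.5714
Sum = 3.429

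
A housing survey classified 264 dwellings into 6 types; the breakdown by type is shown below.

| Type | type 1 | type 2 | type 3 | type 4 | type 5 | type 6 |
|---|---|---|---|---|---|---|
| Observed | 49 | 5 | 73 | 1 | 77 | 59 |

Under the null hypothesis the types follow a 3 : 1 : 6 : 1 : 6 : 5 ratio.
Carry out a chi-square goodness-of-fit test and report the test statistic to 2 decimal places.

19.24

Ratio total = 22. Expected counts: 264×3/22 = 36, 264×1/22 = 12, 264×6/22 = 72, 264×1/22 = 12, 264×6/22 = 72, 264×5/22 = 60.
χ² = (49−36)²/36 + (5−12)²/12 + (73−72)²/72 + (1−12)²/12 + (77−72)²/72 + (59−60)²/60
   = 4.694 + 4.083 + 0.014 + 10.083 + 0.347 + 0.017
Sum = 19.24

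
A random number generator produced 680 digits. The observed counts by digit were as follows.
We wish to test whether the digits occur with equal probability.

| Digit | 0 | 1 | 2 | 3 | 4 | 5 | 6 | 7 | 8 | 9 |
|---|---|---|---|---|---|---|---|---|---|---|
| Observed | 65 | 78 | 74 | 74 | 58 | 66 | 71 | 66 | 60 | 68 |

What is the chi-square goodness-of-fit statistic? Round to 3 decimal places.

5.324

Expected count for each of the 10 categories: 680/10 = 68.
0: (65 − 68)²/68 = 9/68 = 0.1324
1: (78 − 68)²/68 = 100/68 = 1.4706
2: (74 − 68)²/68 = 36/68 = 0.5294
3: (74 − 68)²/68 = 36/68 = 0.5294
4: (58 − 68)²/68 = 100/68 = 1.4706
5: (66 − 68)²/68 = 4/68 = 0.0588
6: (71 − 68)²/68 = 9/68 = 0.1324
7: (66 − 68)²/68 = 4/68 = 0.0588
8: (60 − 68)²/68 = 64/68 = 0.9412
9: (68 − 68)²/68 = 0/68 = 0.0000
Sum = 5.324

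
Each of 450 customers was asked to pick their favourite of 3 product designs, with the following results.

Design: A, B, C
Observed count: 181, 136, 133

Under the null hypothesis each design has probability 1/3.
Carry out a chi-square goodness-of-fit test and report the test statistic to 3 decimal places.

9.640

Under H₀ each category has probability 1/3, so each expected count is 450/3 = 150.
A: (181 − 150)²/150 = 961/150 = 6.4067
B: (136 − 150)²/150 = 196/150 = 1.3067
C: (133 − 150)²/150 = 289/150 = 1.9267
Sum = 9.640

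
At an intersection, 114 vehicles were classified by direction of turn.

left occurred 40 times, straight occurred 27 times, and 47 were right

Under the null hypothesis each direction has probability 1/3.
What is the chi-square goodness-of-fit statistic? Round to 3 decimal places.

5.421

Expected count for each of the 3 categories: 114/3 = 38.
left: (40 − 38)²/38 = 4/38 = 0.1053
straight: (27 − 38)²/38 = 121/38 = 3.1842
right: (47 − 38)²/38 = 81/38 = 2.1316
Sum = 5.421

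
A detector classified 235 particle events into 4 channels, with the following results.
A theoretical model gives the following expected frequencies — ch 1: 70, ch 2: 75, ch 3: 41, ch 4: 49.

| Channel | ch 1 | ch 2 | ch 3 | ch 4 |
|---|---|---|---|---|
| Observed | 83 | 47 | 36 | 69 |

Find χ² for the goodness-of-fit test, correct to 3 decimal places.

21.641

cat         O        E   (O−E)²/E
ch 1       83       70     2.4143
ch 2       47       75    10.4533
ch 3       36       41     0.6098
ch 4       69       49     8.1633
Sum = 21.641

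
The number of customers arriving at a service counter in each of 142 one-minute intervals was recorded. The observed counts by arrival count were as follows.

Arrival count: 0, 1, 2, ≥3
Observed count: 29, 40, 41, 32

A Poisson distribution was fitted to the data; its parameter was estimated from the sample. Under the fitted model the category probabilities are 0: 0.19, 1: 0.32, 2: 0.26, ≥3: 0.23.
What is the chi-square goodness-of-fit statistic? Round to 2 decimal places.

1.27

Expected counts E_i = n·p_i: 142×0.19 = 26.98, 142×0.32 = 45.44, 142×0.26 = 36.92, 142×0.23 = 32.66.
χ² = (29−26.98)²/26.98 + (40−45.44)²/45.44 + (41−36.92)²/36.92 + (32−32.66)²/32.66
   = 0.151 + 0.651 + 0.451 + 0.013
Sum = 1.27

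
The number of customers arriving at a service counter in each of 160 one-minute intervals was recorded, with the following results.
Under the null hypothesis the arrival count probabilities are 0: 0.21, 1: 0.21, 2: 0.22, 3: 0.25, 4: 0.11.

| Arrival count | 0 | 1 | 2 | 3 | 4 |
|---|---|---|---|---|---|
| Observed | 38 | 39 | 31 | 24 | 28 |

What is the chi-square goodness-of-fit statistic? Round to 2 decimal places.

Expected counts E_i = n·p_i: 160×0.21 = 33.6, 160×0.21 = 33.6, 160×0.22 = 35.2, 160×0.25 = 40, 160×0.11 = 17.6.
χ² = (38−33.6)²/33.6 + (39−33.6)²/33.6 + (31−35.2)²/35.2 + (24−40)²/40 + (28−17.6)²/17.6
   = 0.576 + 0.868 + 0.501 + 6.400 + 6.145
Sum = 14.49

14.49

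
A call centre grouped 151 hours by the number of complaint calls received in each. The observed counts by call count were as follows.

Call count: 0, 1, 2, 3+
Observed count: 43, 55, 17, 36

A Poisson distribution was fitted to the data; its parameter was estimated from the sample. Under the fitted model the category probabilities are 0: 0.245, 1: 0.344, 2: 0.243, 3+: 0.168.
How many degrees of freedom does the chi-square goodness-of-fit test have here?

2

There are k = 4 categories and 1 parameter estimated from the data, so df = 4 − 1 − 1 = 2.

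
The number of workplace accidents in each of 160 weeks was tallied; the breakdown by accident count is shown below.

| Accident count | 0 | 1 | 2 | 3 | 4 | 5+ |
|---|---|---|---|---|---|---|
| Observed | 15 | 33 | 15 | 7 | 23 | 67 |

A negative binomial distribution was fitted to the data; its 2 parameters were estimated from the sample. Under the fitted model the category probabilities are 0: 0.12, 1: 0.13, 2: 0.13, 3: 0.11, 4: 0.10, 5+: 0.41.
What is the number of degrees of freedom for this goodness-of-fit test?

3

There are k = 6 categories and 2 parameters estimated from the data, so df = 6 − 1 − 2 = 3.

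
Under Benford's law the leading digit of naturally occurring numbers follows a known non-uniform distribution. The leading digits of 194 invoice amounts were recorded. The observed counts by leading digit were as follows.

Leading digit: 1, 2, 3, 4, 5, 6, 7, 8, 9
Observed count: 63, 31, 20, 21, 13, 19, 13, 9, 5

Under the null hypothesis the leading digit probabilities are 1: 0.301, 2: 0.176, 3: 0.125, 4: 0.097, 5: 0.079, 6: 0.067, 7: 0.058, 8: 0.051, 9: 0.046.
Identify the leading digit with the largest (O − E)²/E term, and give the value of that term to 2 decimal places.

Expected counts E_i = n·p_i: 194×0.301 = 58.394, 194×0.176 = 34.144, 194×0.125 = 24.25, 194×0.097 = 18.818, 194×0.079 = 15.326, 194×0.067 = 12.998, 194×0.058 = 11.252, 194×0.051 = 9.894, 194×0.046 = 8.924.
cat         O        E   (O−E)²/E
1          63   58.394      0.363
2          31   34.144      0.290
3          20    24.25      0.745
4          21   18.818      0.253
5          13   15.326      0.353
6          19   12.998      2.772
7          13   11.252      0.272
8           9    9.894      0.081
9           5    8.924      1.725
The largest term is for 6: 2.77.

6, 2.77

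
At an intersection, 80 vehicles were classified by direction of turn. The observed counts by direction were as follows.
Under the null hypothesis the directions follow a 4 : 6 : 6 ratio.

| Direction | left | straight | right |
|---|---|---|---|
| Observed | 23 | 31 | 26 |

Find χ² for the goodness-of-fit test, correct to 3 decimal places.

1.017

Ratio total = 16. Expected counts: 80×4/16 = 20, 80×6/16 = 30, 80×6/16 = 30.
left: (23 − 20)²/20 = 9/20 = 0.4500
straight: (31 − 30)²/30 = 1/30 = 0.0333
right: (26 − 30)²/30 = 16/30 = 0.5333
Sum = 1.017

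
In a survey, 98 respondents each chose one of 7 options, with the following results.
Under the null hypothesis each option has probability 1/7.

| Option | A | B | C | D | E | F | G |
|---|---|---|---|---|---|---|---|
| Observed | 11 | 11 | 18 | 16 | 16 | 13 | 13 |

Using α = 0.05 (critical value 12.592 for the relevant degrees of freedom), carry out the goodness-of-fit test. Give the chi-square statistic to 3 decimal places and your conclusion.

Expected count for each of the 7 categories: 98/7 = 14.
A: (11 − 14)²/14 = 9/14 = 0.6429
B: (11 − 14)²/14 = 9/14 = 0.6429
C: (18 − 14)²/14 = 16/14 = 1.1429
D: (16 − 14)²/14 = 4/14 = 0.2857
E: (16 − 14)²/14 = 4/14 = 0.2857
F: (13 − 14)²/14 = 1/14 = 0.0714
G: (13 − 14)²/14 = 1/14 = 0.0714
Sum = 3.143
df = 6. Since 3.143 < 12.592, we do not reject H₀.

3.143; do not reject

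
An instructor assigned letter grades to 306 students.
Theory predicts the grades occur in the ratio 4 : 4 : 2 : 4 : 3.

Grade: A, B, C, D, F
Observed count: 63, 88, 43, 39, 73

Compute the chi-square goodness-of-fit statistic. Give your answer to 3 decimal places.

Ratio total = 17. Expected counts: 306×4/17 = 72, 306×4/17 = 72, 306×2/17 = 36, 306×4/17 = 72, 306×3/17 = 54.
cat         O        E   (O−E)²/E
A          63       72     1.1250
B          88       72     3.5556
C          43       36     1.3611
D          39       72    15.1250
F          73       54     6.6852
Sum = 27.852

27.852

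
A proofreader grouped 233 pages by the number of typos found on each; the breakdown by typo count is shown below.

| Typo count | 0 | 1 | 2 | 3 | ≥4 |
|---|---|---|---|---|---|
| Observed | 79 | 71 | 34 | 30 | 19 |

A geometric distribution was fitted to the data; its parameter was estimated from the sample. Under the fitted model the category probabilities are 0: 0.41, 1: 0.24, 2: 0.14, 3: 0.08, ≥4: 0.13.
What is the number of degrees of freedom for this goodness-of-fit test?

There are k = 5 categories and 1 parameter estimated from the data, so df = 5 − 1 − 1 = 3.

3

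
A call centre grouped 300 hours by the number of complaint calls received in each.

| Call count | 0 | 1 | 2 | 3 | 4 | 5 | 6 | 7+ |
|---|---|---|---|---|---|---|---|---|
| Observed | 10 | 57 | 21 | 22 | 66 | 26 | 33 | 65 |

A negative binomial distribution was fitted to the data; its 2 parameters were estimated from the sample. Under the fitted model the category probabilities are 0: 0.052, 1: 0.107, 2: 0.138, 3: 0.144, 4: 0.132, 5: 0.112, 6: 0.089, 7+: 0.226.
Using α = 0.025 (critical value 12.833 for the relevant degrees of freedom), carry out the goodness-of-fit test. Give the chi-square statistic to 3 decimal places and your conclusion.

62.702; reject

Expected counts E_i = n·p_i: 300×0.052 = 15.6, 300×0.107 = 32.1, 300×0.138 = 41.4, 300×0.144 = 43.2, 300×0.132 = 39.6, 300×0.112 = 33.6, 300×0.089 = 26.7, 300×0.226 = 67.8.
cat         O        E   (O−E)²/E
0          10     15.6     2.0103
1          57     32.1    19.3150
2          21     41.4    10.0522
3          22     43.2    10.4037
4          66     39.6    17.6000
5          26     33.6     1.7190
6          33     26.7     1.4865
7+         65     67.8     0.1156
Sum = 62.702
df = 5. Since 62.702 > 12.833, we reject H₀.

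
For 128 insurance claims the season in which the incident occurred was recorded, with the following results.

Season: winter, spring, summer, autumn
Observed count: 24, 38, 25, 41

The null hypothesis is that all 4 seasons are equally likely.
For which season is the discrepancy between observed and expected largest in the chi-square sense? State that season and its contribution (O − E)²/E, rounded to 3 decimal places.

autumn, 2.531

Expected count for each of the 4 categories: 128/4 = 32.
χ² = (24−32)²/32 + (38−32)²/32 + (25−32)²/32 + (41−32)²/32
   = 2.0000 + 1.1250 + 1.5313 + 2.5313
The largest term is for autumn: 2.531.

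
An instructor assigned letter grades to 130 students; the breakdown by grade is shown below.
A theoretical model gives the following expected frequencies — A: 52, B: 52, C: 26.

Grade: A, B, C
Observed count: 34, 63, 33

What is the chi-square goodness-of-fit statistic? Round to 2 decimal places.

A: (34 − 52)²/52 = 324/52 = 6.231
B: (63 − 52)²/52 = 121/52 = 2.327
C: (33 − 26)²/26 = 49/26 = 1.885
Sum = 10.44

10.44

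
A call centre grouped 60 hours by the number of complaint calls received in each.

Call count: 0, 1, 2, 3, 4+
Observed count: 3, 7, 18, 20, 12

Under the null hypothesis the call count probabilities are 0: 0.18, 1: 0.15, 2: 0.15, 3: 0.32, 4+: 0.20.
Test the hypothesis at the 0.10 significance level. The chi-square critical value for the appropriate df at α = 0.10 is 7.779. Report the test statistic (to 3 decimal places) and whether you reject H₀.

Expected counts E_i = n·p_i: 60×0.18 = 10.8, 60×0.15 = 9, 60×0.15 = 9, 60×0.32 = 19.2, 60×0.20 = 12.
0: (3 − 10.8)²/10.8 = 60.84/10.8 = 5.6333
1: (7 − 9)²/9 = 4/9 = 0.4444
2: (18 − 9)²/9 = 81/9 = 9.0000
3: (20 − 19.2)²/19.2 = 0.64/19.2 = 0.0333
4+: (12 − 12)²/12 = 0/12 = 0.0000
Sum = 15.111
df = 4. Since 15.111 > 7.779, we reject H₀.

15.111; reject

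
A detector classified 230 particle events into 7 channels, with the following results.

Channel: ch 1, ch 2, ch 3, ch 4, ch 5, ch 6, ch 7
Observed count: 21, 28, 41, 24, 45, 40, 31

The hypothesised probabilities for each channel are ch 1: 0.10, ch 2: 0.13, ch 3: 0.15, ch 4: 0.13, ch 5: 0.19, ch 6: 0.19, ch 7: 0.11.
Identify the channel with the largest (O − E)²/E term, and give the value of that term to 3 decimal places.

Expected counts E_i = n·p_i: 230×0.10 = 23, 230×0.13 = 29.9, 230×0.15 = 34.5, 230×0.13 = 29.9, 230×0.19 = 43.7, 230×0.19 = 43.7, 230×0.11 = 25.3.
cat         O        E   (O−E)²/E
ch 1       21       23     0.1739
ch 2       28     29.9     0.1207
ch 3       41     34.5     1.2246
ch 4       24     29.9     1.1642
ch 5       45     43.7     0.0387
ch 6       40     43.7     0.3133
ch 7       31     25.3     1.2842
The largest term is for ch 7: 1.284.

ch 7, 1.284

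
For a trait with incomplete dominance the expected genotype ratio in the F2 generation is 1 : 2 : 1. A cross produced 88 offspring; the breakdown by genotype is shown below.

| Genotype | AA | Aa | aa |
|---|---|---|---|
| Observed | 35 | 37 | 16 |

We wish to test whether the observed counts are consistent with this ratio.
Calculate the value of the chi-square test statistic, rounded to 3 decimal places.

10.432

Ratio total = 4. Expected counts: 88×1/4 = 22, 88×2/4 = 44, 88×1/4 = 22.
χ² = (35−22)²/22 + (37−44)²/44 + (16−22)²/22
   = 7.6818 + 1.1136 + 1.6364
Sum = 10.432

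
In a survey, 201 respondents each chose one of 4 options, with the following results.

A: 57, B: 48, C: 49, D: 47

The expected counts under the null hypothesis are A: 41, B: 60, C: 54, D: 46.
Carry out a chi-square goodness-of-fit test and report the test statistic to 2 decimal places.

χ² = (57−41)²/41 + (48−60)²/60 + (49−54)²/54 + (47−46)²/46
   = 6.244 + 2.400 + 0.463 + 0.022
Sum = 9.13

9.13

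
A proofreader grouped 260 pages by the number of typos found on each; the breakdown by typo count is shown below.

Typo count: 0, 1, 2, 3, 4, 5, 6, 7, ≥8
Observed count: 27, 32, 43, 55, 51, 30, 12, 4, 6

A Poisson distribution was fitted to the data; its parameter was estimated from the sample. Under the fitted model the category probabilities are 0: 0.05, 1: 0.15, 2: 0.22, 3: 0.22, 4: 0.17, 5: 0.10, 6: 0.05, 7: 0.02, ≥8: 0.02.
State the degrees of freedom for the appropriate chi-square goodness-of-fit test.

7

There are k = 9 categories and 1 parameter estimated from the data, so df = 9 − 1 − 1 = 7.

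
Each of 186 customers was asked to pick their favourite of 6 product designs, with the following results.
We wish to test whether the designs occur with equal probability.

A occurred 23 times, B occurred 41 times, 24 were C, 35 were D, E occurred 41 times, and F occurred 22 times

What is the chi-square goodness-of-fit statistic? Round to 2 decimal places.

13.23

Under H₀ each category has probability 1/6, so each expected count is 186/6 = 31.
χ² = (23−31)²/31 + (41−31)²/31 + (24−31)²/31 + (35−31)²/31 + (41−31)²/31 + (22−31)²/31
   = 2.065 + 3.226 + 1.581 + 0.516 + 3.226 + 2.613
Sum = 13.23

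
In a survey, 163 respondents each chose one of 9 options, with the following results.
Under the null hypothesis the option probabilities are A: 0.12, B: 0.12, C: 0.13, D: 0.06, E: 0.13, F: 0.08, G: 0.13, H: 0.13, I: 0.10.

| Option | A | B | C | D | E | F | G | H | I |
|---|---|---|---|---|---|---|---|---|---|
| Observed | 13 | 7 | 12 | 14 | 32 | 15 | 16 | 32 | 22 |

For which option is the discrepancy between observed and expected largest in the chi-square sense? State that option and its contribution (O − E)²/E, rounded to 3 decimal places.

Expected counts E_i = n·p_i: 163×0.12 = 19.56, 163×0.12 = 19.56, 163×0.13 = 21.19, 163×0.06 = 9.78, 163×0.13 = 21.19, 163×0.08 = 13.04, 163×0.13 = 21.19, 163×0.13 = 21.19, 163×0.10 = 16.3.
cat         O        E   (O−E)²/E
A          13    19.56     2.2001
B           7    19.56     8.0651
C          12    21.19     3.9857
D          14     9.78     1.8209
E          32    21.19     5.5147
F          15    13.04     0.2946
G          16    21.19     1.2712
H          32    21.19     5.5147
I          22     16.3     1.9933
The largest term is for B: 8.065.

B, 8.065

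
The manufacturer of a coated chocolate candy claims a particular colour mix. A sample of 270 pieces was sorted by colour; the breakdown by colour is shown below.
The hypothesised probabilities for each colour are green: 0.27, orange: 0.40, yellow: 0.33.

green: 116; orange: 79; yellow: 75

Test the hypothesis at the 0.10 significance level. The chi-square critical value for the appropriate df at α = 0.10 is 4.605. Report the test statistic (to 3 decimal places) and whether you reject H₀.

Expected counts E_i = n·p_i: 270×0.27 = 72.9, 270×0.40 = 108, 270×0.33 = 89.1.
χ² = (116−72.9)²/72.9 + (79−108)²/108 + (75−89.1)²/89.1
   = 25.4816 + 7.7870 + 2.2313
Sum = 35.500
df = 2. Since 35.500 > 4.605, we reject H₀.

35.500; reject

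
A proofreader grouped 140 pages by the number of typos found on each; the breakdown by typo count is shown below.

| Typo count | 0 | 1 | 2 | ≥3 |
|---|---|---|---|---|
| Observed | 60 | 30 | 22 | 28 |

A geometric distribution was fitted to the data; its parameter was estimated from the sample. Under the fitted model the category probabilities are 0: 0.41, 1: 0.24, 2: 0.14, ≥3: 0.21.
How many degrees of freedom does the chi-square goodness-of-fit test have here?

2

There are k = 4 categories and 1 parameter estimated from the data, so df = 4 − 1 − 1 = 2.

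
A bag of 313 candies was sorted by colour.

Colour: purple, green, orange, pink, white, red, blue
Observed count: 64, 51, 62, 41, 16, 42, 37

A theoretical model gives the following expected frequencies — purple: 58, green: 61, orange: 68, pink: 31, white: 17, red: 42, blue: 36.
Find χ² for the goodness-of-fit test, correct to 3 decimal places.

χ² = (64−58)²/58 + (51−61)²/61 + (62−68)²/68 + (41−31)²/31 + (16−17)²/17 + (42−42)²/42 + (37−36)²/36
   = 0.6207 + 1.6393 + 0.5294 + 3.2258 + 0.0588 + 0.0000 + 0.0278
Sum = 6.102

6.102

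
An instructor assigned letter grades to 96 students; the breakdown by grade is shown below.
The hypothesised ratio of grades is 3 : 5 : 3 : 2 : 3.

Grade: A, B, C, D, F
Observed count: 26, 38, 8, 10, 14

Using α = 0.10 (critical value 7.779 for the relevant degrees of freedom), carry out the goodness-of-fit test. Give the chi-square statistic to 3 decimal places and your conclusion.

12.467; reject

Ratio total = 16. Expected counts: 96×3/16 = 18, 96×5/16 = 30, 96×3/16 = 18, 96×2/16 = 12, 96×3/16 = 18.
A: (26 − 18)²/18 = 64/18 = 3.5556
B: (38 − 30)²/30 = 64/30 = 2.1333
C: (8 − 18)²/18 = 100/18 = 5.5556
D: (10 − 12)²/12 = 4/12 = 0.3333
F: (14 − 18)²/18 = 16/18 = 0.8889
Sum = 12.467
df = 4. Since 12.467 > 7.779, we reject H₀.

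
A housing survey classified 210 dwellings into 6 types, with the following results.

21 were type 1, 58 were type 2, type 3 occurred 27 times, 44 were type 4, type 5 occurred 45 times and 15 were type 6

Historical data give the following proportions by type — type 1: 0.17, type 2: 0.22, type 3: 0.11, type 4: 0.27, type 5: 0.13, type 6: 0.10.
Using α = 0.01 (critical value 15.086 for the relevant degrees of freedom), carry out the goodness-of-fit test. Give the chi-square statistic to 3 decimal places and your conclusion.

25.760; reject

Expected counts E_i = n·p_i: 210×0.17 = 35.7, 210×0.22 = 46.2, 210×0.11 = 23.1, 210×0.27 = 56.7, 210×0.13 = 27.3, 210×0.10 = 21.
type 1: (21 − 35.7)²/35.7 = 216.09/35.7 = 6.0529
type 2: (58 − 46.2)²/46.2 = 139.24/46.2 = 3.0139
type 3: (27 − 23.1)²/23.1 = 15.21/23.1 = 0.6584
type 4: (44 − 56.7)²/56.7 = 161.29/56.7 = 2.8446
type 5: (45 − 27.3)²/27.3 = 313.29/27.3 = 11.4758
type 6: (15 − 21)²/21 = 36/21 = 1.7143
Sum = 25.760
df = 5. Since 25.760 > 15.086, we reject H₀.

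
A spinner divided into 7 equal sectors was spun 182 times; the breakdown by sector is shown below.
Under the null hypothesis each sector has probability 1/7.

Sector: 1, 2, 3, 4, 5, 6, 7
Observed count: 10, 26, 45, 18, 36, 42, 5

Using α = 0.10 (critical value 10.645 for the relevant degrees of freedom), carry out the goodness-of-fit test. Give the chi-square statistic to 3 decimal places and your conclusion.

56.846; reject

Under H₀ each category has probability 1/7, so each expected count is 182/7 = 26.
1: (10 − 26)²/26 = 256/26 = 9.8462
2: (26 − 26)²/26 = 0/26 = 0.0000
3: (45 − 26)²/26 = 361/26 = 13.8846
4: (18 − 26)²/26 = 64/26 = 2.4615
5: (36 − 26)²/26 = 100/26 = 3.8462
6: (42 − 26)²/26 = 256/26 = 9.8462
7: (5 − 26)²/26 = 441/26 = 16.9615
Sum = 56.846
df = 6. Since 56.846 > 10.645, we reject H₀.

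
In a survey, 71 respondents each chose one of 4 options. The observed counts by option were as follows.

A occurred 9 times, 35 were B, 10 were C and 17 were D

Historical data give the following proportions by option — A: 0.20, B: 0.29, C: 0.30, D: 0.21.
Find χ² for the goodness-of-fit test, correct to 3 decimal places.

18.277

Expected counts E_i = n·p_i: 71×0.20 = 14.2, 71×0.29 = 20.59, 71×0.30 = 21.3, 71×0.21 = 14.91.
A: (9 − 14.2)²/14.2 = 27.04/14.2 = 1.9042
B: (35 − 20.59)²/20.59 = 207.6481/20.59 = 10.0849
C: (10 − 21.3)²/21.3 = 127.69/21.3 = 5.9948
D: (17 − 14.91)²/14.91 = 4.3681/14.91 = 0.2930
Sum = 18.277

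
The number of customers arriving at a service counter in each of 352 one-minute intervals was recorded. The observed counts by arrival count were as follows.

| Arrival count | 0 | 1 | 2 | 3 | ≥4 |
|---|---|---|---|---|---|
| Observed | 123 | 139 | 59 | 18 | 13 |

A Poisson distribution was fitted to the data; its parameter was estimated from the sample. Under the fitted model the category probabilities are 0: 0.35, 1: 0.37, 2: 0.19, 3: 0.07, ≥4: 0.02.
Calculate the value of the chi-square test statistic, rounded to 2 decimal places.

Expected counts E_i = n·p_i: 352×0.35 = 123.2, 352×0.37 = 130.24, 352×0.19 = 66.88, 352×0.07 = 24.64, 352×0.02 = 7.04.
cat         O        E   (O−E)²/E
0         123    123.2      0.000
1         139   130.24      0.589
2          59    66.88      0.928
3          18    24.64      1.789
≥4         13     7.04      5.046
Sum = 8.35

8.35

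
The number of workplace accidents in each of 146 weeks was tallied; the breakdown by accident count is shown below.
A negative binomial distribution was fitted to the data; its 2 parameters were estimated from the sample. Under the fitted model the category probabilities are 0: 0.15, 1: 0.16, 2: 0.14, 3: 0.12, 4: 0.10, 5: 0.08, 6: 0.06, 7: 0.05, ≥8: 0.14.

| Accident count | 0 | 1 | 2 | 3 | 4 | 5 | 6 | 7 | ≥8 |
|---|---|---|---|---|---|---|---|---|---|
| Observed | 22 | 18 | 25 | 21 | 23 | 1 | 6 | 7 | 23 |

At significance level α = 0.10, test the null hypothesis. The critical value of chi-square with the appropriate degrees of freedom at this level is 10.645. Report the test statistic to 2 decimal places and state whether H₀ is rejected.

18.74; reject

Expected counts E_i = n·p_i: 146×0.15 = 21.9, 146×0.16 = 23.36, 146×0.14 = 20.44, 146×0.12 = 17.52, 146×0.10 = 14.6, 146×0.08 = 11.68, 146×0.06 = 8.76, 146×0.05 = 7.3, 146×0.14 = 20.44.
χ² = (22−21.9)²/21.9 + (18−23.36)²/23.36 + (25−20.44)²/20.44 + (21−17.52)²/17.52 + (23−14.6)²/14.6 + (1−11.68)²/11.68 + (6−8.76)²/8.76 + (7−7.3)²/7.3 + (23−20.44)²/20.44
   = 0.000 + 1.230 + 1.017 + 0.691 + 4.833 + 9.766 + 0.870 + 0.012 + 0.321
Sum = 18.74
df = 6. Since 18.74 > 10.645, we reject H₀.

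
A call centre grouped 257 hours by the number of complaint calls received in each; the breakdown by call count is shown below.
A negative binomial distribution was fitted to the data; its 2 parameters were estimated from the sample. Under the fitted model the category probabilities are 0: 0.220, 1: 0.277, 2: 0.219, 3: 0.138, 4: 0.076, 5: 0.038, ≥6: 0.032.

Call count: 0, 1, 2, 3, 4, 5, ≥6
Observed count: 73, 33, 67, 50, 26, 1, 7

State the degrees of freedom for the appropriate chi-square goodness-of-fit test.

There are k = 7 categories and 2 parameters estimated from the data, so df = 7 − 1 − 2 = 4.

4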